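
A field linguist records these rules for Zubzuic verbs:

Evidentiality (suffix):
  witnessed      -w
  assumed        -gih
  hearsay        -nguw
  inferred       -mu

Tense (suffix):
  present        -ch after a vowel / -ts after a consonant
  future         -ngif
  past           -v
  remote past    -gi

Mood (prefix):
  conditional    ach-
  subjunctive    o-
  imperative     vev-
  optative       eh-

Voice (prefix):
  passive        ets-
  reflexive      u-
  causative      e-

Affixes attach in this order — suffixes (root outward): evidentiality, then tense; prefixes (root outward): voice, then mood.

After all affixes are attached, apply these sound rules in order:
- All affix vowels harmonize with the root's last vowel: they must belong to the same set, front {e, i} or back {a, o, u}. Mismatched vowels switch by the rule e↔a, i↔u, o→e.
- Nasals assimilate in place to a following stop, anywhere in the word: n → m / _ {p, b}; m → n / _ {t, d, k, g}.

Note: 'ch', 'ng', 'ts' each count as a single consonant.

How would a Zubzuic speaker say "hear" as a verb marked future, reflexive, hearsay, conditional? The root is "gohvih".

Attach voice reflexive u- → ugohvih.
Attach evidentiality hearsay -nguw → ugohvihnguw.
Attach tense future -ngif → ugohvihnguwngif.
Attach mood conditional ach- → achugohvihnguwngif.
Apply vowel harmony: achugohvihnguwngif → echigohvihngiwngif.
Nasal assimilation: no change.

echigohvihngiwngif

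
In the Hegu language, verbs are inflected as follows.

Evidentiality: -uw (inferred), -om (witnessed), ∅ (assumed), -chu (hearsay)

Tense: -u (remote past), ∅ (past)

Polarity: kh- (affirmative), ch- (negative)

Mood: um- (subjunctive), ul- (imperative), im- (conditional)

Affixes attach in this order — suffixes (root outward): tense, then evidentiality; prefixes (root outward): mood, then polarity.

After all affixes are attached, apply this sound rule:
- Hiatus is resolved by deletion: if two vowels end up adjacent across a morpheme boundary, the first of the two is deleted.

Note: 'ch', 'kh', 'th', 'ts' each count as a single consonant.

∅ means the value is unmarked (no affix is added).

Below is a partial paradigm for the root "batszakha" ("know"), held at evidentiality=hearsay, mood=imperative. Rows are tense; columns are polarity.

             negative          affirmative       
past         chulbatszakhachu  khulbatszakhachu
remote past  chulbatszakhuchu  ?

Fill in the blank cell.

khulbatszakhuchu

Attach tense remote past -u → batszakhau.
Attach evidentiality hearsay -chu → batszakhauchu.
Attach mood imperative ul- → ulbatszakhauchu.
Attach polarity affirmative kh- → khulbatszakhauchu.
Apply vowel deletion: khulbatszakhauchu → khulbatszakhuchu.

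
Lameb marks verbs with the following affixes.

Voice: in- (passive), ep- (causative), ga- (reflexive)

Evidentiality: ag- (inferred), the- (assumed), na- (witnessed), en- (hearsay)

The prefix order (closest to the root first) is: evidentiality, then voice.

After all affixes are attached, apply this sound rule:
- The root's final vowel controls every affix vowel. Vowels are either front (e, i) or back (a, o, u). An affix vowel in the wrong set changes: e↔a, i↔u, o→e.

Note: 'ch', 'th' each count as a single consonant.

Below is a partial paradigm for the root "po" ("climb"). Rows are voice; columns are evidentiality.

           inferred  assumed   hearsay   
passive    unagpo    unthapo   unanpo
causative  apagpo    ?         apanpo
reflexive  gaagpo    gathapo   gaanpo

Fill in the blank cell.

Attach evidentiality assumed the- → thepo.
Attach voice causative ep- → epthepo.
Apply vowel harmony: epthepo → apthapo.

apthapo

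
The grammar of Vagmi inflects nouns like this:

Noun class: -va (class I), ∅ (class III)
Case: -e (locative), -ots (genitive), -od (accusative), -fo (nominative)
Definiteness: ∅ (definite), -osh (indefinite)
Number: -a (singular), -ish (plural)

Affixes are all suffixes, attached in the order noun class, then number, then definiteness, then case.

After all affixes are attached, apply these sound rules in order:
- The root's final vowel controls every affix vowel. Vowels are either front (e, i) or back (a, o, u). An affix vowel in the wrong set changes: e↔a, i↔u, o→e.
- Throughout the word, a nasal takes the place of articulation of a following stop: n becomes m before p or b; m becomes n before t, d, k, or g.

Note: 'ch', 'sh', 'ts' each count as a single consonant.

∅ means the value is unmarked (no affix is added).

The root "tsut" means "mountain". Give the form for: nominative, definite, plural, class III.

noun class = class III: zero marking, form stays tsut.
Attach number plural -ish → tsutish.
definiteness = definite: zero marking, form stays tsutish.
Attach case nominative -fo → tsutishfo.
Apply vowel harmony: tsutishfo → tsutushfo.
Nasal assimilation: no change.

tsutushfo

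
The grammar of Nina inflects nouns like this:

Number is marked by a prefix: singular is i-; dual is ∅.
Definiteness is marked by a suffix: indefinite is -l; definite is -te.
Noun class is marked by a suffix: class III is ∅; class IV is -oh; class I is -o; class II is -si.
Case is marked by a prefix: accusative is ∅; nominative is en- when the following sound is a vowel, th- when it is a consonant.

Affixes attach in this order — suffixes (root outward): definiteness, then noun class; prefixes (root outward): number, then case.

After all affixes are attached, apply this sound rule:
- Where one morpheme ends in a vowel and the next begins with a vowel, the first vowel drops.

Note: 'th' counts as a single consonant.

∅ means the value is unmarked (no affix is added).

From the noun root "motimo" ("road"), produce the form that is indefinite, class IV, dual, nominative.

thmotimoloh

Attach definiteness indefinite -l → motimol.
number = dual: zero marking, form stays motimol.
Attach noun class class IV -oh → motimoloh.
Attach case nominative th- (before consonant 'm') → thmotimoloh.
Vowel deletion: no change.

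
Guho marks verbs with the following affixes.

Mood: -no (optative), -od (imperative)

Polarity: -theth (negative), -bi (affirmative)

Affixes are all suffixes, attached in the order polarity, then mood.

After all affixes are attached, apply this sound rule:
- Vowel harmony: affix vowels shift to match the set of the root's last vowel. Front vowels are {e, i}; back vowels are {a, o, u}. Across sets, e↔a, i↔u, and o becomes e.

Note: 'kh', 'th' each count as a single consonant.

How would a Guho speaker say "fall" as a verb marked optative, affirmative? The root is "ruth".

Attach polarity affirmative -bi → ruthbi.
Attach mood optative -no → ruthbino.
Apply vowel harmony: ruthbino → ruthbuno.

ruthbuno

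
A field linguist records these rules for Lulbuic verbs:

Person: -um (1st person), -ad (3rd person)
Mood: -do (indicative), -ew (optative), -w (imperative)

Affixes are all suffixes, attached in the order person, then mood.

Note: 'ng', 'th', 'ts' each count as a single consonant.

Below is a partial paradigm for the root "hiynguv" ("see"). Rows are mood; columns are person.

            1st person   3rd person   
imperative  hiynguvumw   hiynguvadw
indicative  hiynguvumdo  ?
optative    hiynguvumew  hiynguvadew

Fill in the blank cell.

hiynguvaddo

Attach person 3rd person -ad → hiynguvad.
Attach mood indicative -do → hiynguvaddo.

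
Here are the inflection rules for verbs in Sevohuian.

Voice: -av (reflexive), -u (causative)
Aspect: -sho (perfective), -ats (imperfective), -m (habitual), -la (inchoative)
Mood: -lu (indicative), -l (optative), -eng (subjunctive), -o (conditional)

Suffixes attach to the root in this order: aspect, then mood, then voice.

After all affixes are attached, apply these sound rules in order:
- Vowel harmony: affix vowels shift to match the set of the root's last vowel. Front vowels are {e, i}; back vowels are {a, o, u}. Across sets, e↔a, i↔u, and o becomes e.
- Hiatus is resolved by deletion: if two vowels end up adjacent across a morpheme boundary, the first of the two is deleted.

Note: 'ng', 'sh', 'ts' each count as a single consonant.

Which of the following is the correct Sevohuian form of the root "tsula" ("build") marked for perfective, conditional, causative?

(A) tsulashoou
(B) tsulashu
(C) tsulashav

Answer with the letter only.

B

Attach aspect perfective -sho → tsulasho.
Attach mood conditional -o → tsulashoo.
Attach voice causative -u → tsulashoou.
Vowel harmony: no change.
Apply vowel deletion: tsulashoou → tsulashu.
So the correct form is tsulashu, option (B).
(C) tsulashav is wrong: it uses reflexive instead of causative for voice.
(A) tsulashoou is wrong: it fails to apply the sound rule(s).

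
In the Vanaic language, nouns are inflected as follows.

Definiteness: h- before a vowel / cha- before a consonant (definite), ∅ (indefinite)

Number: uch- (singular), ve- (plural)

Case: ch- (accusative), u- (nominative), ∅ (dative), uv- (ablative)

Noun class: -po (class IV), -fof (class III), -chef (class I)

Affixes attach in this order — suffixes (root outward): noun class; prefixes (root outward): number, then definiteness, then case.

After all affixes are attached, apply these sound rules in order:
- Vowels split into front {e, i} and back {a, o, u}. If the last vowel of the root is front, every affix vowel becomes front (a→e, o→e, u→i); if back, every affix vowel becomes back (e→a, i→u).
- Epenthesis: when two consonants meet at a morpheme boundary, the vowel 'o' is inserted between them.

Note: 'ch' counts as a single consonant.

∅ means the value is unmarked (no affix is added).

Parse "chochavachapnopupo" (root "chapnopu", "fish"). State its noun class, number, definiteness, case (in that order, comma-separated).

class IV, plural, definite, accusative

Segment: ch-cha-ve-chapnopu-po.
noun class: -po → class IV.
number: ve- → plural.
definiteness: h/cha- → definite.
case: ch- → accusative.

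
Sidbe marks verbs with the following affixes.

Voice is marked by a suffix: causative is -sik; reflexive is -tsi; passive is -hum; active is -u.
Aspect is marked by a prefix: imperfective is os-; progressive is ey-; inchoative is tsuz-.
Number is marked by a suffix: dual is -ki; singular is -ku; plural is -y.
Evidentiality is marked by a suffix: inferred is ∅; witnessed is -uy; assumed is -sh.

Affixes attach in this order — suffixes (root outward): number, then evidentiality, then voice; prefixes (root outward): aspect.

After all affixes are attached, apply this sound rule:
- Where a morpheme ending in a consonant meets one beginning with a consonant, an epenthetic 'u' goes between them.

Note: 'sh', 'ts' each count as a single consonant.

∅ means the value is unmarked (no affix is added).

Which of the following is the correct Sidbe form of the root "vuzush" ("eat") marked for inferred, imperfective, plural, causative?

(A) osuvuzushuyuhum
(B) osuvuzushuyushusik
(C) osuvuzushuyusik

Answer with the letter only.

Attach number plural -y → vuzushy.
evidentiality = inferred: zero marking, form stays vuzushy.
Attach voice causative -sik → vuzushysik.
Attach aspect imperfective os- → osvuzushysik.
Apply epenthesis: osvuzushysik → osuvuzushuyusik.
So the correct form is osuvuzushuyusik, option (C).
(B) osuvuzushuyushusik is wrong: it uses assumed instead of inferred for evidentiality.
(A) osuvuzushuyuhum is wrong: it uses passive instead of causative for voice.

C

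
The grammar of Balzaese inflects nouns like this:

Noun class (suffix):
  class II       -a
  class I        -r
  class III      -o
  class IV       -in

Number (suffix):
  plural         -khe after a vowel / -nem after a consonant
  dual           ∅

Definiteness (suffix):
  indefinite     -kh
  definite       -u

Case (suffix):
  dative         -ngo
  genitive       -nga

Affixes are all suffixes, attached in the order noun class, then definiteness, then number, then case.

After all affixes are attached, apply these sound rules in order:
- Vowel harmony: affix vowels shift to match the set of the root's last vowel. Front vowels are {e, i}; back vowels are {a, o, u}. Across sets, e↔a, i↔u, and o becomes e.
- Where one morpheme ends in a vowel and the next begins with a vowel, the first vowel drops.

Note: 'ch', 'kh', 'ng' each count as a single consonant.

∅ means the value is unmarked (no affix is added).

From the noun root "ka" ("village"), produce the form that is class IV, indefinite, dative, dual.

Attach noun class class IV -in → kain.
Attach definiteness indefinite -kh → kainkh.
number = dual: zero marking, form stays kainkh.
Attach case dative -ngo → kainkhngo.
Apply vowel harmony: kainkhngo → kaunkhngo.
Apply vowel deletion: kaunkhngo → kunkhngo.

kunkhngo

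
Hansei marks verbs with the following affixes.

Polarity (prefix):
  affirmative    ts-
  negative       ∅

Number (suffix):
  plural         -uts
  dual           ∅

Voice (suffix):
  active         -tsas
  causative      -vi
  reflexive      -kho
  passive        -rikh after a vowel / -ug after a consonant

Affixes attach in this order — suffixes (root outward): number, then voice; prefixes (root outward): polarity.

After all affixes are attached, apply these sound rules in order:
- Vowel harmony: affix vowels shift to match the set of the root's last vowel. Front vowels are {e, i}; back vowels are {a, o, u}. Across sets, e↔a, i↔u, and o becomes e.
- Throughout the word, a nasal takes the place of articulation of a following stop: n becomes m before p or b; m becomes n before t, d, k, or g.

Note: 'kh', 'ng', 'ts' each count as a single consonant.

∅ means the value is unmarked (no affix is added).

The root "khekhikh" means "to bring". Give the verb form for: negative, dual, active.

khekhikhtses

polarity = negative: zero marking, form stays khekhikh.
number = dual: zero marking, form stays khekhikh.
Attach voice active -tsas → khekhikhtsas.
Apply vowel harmony: khekhikhtsas → khekhikhtses.
Nasal assimilation: no change.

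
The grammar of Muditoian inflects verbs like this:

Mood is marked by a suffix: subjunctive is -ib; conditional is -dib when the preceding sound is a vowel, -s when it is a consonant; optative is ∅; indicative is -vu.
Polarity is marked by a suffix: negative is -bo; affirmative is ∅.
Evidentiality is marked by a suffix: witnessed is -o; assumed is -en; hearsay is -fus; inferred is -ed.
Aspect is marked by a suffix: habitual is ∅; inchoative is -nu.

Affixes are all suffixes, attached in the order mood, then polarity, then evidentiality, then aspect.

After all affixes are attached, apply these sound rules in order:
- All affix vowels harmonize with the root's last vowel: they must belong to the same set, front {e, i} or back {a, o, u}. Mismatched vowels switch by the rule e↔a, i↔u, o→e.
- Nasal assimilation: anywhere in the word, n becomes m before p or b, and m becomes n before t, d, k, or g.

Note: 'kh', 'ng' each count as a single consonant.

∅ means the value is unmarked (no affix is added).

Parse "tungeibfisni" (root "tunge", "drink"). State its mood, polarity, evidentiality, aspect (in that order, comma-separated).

subjunctive, affirmative, hearsay, inchoative

Segment: tunge-ib-fus-nu.
mood: -ib → subjunctive.
polarity: ∅ → affirmative.
evidentiality: -fus → hearsay.
aspect: -nu → inchoative.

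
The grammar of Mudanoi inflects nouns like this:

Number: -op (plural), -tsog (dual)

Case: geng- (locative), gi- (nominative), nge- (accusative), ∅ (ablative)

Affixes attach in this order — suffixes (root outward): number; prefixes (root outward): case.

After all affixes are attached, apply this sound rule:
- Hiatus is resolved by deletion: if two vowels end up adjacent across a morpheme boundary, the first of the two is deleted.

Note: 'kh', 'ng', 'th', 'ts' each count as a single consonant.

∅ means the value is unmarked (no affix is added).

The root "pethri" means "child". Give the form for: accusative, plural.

ngepethrop

Attach case accusative nge- → ngepethri.
Attach number plural -op → ngepethriop.
Apply vowel deletion: ngepethriop → ngepethrop.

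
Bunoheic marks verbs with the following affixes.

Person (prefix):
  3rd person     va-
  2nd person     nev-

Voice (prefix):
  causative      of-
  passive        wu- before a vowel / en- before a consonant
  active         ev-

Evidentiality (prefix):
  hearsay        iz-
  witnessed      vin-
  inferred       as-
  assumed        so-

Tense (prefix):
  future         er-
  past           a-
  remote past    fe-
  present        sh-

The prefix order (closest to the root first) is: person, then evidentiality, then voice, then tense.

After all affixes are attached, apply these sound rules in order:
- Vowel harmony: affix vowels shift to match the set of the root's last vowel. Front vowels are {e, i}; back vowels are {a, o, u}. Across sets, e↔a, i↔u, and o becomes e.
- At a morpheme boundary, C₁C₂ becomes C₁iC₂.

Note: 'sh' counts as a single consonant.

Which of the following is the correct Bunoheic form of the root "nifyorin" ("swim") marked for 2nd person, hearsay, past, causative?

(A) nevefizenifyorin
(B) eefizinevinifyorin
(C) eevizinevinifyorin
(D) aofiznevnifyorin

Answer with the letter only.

Attach person 2nd person nev- → nevnifyorin.
Attach evidentiality hearsay iz- → iznevnifyorin.
Attach voice causative of- → ofiznevnifyorin.
Attach tense past a- → aofiznevnifyorin.
Apply vowel harmony: aofiznevnifyorin → eefiznevnifyorin.
Apply epenthesis: eefiznevnifyorin → eefizinevinifyorin.
So the correct form is eefizinevinifyorin, option (B).
(A) nevefizenifyorin is wrong: it has the affixes in the wrong order.
(C) eevizinevinifyorin is wrong: it uses active instead of causative for voice.
(D) aofiznevnifyorin is wrong: it fails to apply the sound rule(s).

B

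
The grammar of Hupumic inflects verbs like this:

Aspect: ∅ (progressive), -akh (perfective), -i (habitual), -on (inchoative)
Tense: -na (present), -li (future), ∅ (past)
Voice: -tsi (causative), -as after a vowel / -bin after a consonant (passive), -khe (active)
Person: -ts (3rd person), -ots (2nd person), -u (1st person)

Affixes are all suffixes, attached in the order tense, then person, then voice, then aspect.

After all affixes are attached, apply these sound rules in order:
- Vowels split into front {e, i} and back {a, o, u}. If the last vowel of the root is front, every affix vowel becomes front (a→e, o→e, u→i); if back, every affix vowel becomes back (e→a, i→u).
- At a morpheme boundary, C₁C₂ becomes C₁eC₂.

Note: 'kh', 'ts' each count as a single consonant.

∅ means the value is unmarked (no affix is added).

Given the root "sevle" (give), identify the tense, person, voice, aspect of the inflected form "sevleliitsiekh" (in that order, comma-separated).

Segment: sevle-li-u-tsi-akh.
tense: -li → future.
person: -u → 1st person.
voice: -tsi → causative.
aspect: -akh → perfective.

future, 1st person, causative, perfective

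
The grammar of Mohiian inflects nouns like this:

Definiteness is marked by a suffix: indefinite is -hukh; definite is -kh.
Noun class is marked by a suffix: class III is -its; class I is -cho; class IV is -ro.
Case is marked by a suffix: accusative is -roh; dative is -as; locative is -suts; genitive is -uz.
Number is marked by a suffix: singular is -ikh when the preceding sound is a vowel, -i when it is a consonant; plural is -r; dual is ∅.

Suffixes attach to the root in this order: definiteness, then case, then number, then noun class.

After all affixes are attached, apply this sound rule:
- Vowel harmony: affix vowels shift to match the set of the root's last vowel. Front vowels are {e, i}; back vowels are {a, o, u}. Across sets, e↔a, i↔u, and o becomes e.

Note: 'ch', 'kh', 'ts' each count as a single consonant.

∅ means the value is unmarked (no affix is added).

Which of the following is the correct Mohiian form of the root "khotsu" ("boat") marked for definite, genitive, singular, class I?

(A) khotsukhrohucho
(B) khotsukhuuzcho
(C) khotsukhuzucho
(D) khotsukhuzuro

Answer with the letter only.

Attach definiteness definite -kh → khotsukh.
Attach case genitive -uz → khotsukhuz.
Attach number singular -i (after consonant 'z') → khotsukhuzi.
Attach noun class class I -cho → khotsukhuzicho.
Apply vowel harmony: khotsukhuzicho → khotsukhuzucho.
So the correct form is khotsukhuzucho, option (C).
(A) khotsukhrohucho is wrong: it uses accusative instead of genitive for case.
(D) khotsukhuzuro is wrong: it uses class IV instead of class I for noun class.
(B) khotsukhuuzcho is wrong: it has the affixes in the wrong order.

C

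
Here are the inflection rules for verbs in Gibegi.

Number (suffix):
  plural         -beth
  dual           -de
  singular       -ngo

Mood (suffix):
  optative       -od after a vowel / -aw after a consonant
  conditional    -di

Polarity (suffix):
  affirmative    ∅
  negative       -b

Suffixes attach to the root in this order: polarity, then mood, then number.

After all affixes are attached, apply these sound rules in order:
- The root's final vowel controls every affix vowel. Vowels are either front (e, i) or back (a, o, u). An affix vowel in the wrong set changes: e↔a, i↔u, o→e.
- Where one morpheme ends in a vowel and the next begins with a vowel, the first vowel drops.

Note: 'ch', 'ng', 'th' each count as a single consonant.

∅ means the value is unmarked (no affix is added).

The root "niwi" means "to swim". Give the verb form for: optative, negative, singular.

Attach polarity negative -b → niwib.
Attach mood optative -aw (after consonant 'b') → niwibaw.
Attach number singular -ngo → niwibawngo.
Apply vowel harmony: niwibawngo → niwibewnge.
Vowel deletion: no change.

niwibewnge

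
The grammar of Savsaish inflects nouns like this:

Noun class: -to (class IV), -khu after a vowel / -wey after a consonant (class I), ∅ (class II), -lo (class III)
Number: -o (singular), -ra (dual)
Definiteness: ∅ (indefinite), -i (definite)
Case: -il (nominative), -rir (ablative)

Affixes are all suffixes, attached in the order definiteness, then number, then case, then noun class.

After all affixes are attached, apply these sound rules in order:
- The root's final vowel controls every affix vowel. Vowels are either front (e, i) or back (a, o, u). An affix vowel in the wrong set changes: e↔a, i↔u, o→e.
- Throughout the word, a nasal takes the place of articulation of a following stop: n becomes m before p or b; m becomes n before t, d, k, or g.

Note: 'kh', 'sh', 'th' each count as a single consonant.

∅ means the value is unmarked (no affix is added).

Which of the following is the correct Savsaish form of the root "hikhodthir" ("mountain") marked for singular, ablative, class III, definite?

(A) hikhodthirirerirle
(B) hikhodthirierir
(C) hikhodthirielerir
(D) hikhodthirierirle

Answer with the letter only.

Attach definiteness definite -i → hikhodthiri.
Attach number singular -o → hikhodthirio.
Attach case ablative -rir → hikhodthiriorir.
Attach noun class class III -lo → hikhodthiriorirlo.
Apply vowel harmony: hikhodthiriorirlo → hikhodthirierirle.
Nasal assimilation: no change.
So the correct form is hikhodthirierirle, option (D).
(B) hikhodthirierir is wrong: it uses class II instead of class III for noun class.
(C) hikhodthirielerir is wrong: it has the affixes in the wrong order.
(A) hikhodthirirerirle is wrong: it uses dual instead of singular for number.

D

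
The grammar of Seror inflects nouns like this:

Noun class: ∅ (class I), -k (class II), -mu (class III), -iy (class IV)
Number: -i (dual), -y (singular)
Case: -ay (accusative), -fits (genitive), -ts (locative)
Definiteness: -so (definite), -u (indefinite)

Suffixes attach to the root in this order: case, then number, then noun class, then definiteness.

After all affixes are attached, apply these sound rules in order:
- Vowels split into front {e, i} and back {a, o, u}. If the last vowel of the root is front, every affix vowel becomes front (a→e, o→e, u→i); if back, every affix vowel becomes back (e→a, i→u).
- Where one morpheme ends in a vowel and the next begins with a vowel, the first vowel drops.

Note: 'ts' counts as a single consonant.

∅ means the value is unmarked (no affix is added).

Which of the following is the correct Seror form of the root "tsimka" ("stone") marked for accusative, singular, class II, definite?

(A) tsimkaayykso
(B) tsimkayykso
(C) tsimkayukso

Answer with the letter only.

Attach case accusative -ay → tsimkaay.
Attach number singular -y → tsimkaayy.
Attach noun class class II -k → tsimkaayyk.
Attach definiteness definite -so → tsimkaayykso.
Vowel harmony: no change.
Apply vowel deletion: tsimkaayykso → tsimkayykso.
So the correct form is tsimkayykso, option (B).
(A) tsimkaayykso is wrong: it fails to apply the sound rule(s).
(C) tsimkayukso is wrong: it uses dual instead of singular for number.

B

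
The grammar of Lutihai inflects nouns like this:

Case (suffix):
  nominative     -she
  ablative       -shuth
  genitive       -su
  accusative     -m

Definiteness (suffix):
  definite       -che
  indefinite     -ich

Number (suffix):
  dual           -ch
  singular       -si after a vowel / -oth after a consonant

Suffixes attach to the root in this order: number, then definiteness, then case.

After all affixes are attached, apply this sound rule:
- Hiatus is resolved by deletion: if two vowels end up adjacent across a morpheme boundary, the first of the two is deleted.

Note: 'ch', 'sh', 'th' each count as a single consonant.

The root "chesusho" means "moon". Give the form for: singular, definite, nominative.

Attach number singular -si (after vowel 'o') → chesushosi.
Attach definiteness definite -che → chesushosiche.
Attach case nominative -she → chesushosicheshe.
Vowel deletion: no change.

chesushosicheshe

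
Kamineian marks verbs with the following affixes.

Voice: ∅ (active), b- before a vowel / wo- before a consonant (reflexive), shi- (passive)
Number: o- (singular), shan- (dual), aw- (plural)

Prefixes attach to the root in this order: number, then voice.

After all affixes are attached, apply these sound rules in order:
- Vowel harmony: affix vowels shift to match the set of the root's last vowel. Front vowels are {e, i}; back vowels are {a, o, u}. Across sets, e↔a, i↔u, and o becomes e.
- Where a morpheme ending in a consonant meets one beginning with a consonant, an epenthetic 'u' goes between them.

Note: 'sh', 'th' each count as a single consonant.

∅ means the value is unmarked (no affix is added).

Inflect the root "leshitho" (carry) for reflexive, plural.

bawuleshitho

Attach number plural aw- → awleshitho.
Attach voice reflexive b- (before vowel 'a') → bawleshitho.
Vowel harmony: no change.
Apply epenthesis: bawleshitho → bawuleshitho.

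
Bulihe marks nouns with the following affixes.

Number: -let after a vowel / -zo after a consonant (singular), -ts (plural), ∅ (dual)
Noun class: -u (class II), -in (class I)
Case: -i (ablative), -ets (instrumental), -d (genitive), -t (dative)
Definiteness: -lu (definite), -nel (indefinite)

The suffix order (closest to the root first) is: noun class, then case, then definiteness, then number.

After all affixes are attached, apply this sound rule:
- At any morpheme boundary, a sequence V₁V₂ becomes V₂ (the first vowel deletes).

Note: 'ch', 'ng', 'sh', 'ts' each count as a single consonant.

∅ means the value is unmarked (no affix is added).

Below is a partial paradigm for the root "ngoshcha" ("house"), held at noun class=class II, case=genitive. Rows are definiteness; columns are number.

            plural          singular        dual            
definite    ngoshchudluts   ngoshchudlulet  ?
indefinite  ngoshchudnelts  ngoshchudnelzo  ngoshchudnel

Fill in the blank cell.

Attach noun class class II -u → ngoshchau.
Attach case genitive -d → ngoshchaud.
Attach definiteness definite -lu → ngoshchaudlu.
number = dual: zero marking, form stays ngoshchaudlu.
Apply vowel deletion: ngoshchaudlu → ngoshchudlu.

ngoshchudlu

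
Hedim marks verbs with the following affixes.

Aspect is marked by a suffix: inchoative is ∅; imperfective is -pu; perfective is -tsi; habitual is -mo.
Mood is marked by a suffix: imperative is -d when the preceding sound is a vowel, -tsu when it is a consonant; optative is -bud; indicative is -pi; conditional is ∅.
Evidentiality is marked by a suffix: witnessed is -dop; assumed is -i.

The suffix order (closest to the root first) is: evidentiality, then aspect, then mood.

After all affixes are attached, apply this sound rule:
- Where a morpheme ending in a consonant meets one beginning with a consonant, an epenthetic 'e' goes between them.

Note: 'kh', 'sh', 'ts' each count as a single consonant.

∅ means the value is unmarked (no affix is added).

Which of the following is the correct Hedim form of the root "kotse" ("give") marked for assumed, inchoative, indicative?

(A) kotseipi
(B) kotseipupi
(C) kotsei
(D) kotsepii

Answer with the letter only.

A

Attach evidentiality assumed -i → kotsei.
aspect = inchoative: zero marking, form stays kotsei.
Attach mood indicative -pi → kotseipi.
Epenthesis: no change.
So the correct form is kotseipi, option (A).
(D) kotsepii is wrong: it has the affixes in the wrong order.
(C) kotsei is wrong: it uses conditional instead of indicative for mood.
(B) kotseipupi is wrong: it uses imperfective instead of inchoative for aspect.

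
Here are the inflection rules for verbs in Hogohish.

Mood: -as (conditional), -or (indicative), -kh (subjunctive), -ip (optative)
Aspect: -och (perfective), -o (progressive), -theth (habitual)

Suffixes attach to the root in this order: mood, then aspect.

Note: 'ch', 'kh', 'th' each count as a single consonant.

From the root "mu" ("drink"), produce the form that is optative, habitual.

Attach mood optative -ip → muip.
Attach aspect habitual -theth → muiptheth.

muiptheth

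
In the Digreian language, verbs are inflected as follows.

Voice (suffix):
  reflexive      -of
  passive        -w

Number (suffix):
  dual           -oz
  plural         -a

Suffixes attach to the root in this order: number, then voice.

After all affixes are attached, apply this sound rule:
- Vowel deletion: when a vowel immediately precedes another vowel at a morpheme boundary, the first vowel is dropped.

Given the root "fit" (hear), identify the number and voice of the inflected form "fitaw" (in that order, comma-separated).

plural, passive

Segment: fit-a-w.
number: -a → plural.
voice: -w → passive.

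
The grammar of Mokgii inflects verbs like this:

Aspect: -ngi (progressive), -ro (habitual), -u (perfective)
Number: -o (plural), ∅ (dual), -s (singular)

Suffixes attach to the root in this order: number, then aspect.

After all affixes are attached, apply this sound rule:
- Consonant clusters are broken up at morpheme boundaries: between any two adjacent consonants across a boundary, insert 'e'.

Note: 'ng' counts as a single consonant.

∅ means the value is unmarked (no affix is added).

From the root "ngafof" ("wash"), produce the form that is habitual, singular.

Attach number singular -s → ngafofs.
Attach aspect habitual -ro → ngafofsro.
Apply epenthesis: ngafofsro → ngafofesero.

ngafofesero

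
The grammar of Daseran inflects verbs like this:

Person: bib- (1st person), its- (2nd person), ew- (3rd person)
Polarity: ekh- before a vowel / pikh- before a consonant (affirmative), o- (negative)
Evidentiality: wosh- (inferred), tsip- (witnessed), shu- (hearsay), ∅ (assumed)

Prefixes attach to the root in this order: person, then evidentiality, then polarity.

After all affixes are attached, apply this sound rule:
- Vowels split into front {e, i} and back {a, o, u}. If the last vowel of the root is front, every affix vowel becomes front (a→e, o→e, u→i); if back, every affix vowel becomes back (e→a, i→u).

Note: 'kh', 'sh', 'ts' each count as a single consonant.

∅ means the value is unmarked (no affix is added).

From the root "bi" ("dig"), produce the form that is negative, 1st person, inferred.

Attach person 1st person bib- → bibbi.
Attach evidentiality inferred wosh- → woshbibbi.
Attach polarity negative o- → owoshbibbi.
Apply vowel harmony: owoshbibbi → eweshbibbi.

eweshbibbi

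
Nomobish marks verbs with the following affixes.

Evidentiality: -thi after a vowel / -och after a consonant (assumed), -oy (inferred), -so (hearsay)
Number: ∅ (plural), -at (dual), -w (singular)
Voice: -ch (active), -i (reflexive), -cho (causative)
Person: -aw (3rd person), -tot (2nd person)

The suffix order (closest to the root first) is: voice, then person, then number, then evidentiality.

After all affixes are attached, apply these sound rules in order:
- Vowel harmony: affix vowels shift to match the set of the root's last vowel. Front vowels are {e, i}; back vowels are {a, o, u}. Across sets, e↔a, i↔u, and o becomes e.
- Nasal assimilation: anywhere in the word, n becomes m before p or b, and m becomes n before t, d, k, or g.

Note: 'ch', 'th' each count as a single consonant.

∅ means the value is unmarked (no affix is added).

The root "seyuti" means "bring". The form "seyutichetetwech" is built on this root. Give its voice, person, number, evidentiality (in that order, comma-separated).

causative, 2nd person, singular, assumed

Segment: seyuti-cho-tot-w-och.
voice: -cho → causative.
person: -tot → 2nd person.
number: -w → singular.
evidentiality: -thi/och → assumed.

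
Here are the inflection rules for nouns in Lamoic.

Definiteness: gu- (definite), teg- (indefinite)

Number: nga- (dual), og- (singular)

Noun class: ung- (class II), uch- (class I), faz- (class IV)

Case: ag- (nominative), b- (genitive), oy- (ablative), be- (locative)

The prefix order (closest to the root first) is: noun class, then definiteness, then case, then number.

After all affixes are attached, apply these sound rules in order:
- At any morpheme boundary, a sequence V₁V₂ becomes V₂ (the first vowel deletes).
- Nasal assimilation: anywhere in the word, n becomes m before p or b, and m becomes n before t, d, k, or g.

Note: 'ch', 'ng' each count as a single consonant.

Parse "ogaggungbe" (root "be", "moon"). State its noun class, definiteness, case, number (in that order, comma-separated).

Segment: og-ag-gu-ung-be.
noun class: ung- → class II.
definiteness: gu- → definite.
case: ag- → nominative.
number: og- → singular.

class II, definite, nominative, singular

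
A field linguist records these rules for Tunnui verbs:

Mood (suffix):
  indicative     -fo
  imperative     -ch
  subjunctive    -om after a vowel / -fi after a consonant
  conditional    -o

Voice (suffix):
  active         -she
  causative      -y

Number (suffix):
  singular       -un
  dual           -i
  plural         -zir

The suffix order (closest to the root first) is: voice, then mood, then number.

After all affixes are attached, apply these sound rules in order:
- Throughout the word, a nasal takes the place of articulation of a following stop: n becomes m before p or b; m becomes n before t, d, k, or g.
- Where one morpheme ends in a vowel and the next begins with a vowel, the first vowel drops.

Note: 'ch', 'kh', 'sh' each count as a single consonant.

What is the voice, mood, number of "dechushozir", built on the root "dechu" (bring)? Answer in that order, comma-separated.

active, conditional, plural

Segment: dechu-she-o-zir.
voice: -she → active.
mood: -o → conditional.
number: -zir → plural.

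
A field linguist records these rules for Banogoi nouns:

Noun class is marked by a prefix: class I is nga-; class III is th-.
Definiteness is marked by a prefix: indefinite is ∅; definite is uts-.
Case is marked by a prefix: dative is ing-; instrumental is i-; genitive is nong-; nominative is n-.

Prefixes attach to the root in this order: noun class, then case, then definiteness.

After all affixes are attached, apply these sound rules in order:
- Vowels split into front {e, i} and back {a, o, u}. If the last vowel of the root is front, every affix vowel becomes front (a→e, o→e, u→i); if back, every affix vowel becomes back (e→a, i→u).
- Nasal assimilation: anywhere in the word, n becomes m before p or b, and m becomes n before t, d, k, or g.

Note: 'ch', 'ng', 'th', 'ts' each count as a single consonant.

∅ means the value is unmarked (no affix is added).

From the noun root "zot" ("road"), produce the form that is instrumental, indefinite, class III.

uthzot

Attach noun class class III th- → thzot.
Attach case instrumental i- → ithzot.
definiteness = indefinite: zero marking, form stays ithzot.
Apply vowel harmony: ithzot → uthzot.
Nasal assimilation: no change.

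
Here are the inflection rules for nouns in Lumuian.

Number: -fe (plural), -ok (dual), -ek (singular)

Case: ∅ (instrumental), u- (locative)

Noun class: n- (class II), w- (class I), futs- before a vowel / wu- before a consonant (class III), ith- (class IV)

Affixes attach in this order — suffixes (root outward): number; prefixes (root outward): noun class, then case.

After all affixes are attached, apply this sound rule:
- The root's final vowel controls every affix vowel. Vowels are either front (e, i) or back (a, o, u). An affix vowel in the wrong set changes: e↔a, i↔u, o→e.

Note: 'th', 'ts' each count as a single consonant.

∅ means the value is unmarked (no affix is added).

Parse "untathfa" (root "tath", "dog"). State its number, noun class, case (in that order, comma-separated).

Segment: u-n-tath-fe.
number: -fe → plural.
noun class: n- → class II.
case: u- → locative.

plural, class II, locative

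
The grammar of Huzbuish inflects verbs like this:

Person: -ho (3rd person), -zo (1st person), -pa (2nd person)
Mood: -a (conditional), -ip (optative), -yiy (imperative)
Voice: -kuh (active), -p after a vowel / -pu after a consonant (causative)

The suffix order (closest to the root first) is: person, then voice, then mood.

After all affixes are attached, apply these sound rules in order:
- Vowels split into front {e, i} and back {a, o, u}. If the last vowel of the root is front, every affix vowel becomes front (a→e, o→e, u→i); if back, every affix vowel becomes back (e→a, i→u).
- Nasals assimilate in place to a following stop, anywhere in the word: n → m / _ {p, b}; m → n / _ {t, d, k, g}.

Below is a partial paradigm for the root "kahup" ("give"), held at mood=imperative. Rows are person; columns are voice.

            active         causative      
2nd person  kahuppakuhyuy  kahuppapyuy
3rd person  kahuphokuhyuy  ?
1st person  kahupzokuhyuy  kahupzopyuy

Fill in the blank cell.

Attach person 3rd person -ho → kahupho.
Attach voice causative -p (after vowel 'o') → kahuphop.
Attach mood imperative -yiy → kahuphopyiy.
Apply vowel harmony: kahuphopyiy → kahuphopyuy.
Nasal assimilation: no change.

kahuphopyuy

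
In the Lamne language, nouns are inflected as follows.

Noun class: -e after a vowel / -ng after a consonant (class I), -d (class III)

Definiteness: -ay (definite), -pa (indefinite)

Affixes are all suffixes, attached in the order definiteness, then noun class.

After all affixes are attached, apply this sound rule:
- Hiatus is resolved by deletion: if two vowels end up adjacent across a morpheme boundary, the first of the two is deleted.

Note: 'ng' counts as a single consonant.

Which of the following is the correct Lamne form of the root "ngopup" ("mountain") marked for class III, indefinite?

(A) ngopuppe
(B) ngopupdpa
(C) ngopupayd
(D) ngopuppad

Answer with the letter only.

Attach definiteness indefinite -pa → ngopuppa.
Attach noun class class III -d → ngopuppad.
Vowel deletion: no change.
So the correct form is ngopuppad, option (D).
(A) ngopuppe is wrong: it uses class I instead of class III for noun class.
(B) ngopupdpa is wrong: it has the affixes in the wrong order.
(C) ngopupayd is wrong: it uses definite instead of indefinite for definiteness.

D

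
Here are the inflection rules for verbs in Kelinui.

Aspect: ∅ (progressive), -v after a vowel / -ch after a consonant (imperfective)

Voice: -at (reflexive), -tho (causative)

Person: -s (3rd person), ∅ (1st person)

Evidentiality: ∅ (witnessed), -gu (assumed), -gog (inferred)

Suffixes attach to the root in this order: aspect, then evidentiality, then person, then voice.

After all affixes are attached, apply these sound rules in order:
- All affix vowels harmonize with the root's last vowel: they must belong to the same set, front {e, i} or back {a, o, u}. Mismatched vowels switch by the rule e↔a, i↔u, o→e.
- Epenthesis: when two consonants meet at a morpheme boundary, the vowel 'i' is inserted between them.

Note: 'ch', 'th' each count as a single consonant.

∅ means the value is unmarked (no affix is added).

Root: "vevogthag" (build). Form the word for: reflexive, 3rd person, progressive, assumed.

aspect = progressive: zero marking, form stays vevogthag.
Attach evidentiality assumed -gu → vevogthaggu.
Attach person 3rd person -s → vevogthaggus.
Attach voice reflexive -at → vevogthaggusat.
Vowel harmony: no change.
Apply epenthesis: vevogthaggusat → vevogthagigusat.

vevogthagigusat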